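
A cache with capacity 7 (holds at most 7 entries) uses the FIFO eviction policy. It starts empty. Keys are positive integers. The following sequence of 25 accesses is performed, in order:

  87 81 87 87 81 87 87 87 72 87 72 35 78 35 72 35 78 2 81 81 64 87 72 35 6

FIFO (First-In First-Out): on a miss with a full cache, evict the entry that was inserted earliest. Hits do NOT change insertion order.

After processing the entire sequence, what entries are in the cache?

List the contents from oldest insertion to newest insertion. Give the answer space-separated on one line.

Answer: 81 72 35 78 2 64 6

Derivation:
FIFO simulation (capacity=7):
  1. access 87: MISS. Cache (old->new): [87]
  2. access 81: MISS. Cache (old->new): [87 81]
  3. access 87: HIT. Cache (old->new): [87 81]
  4. access 87: HIT. Cache (old->new): [87 81]
  5. access 81: HIT. Cache (old->new): [87 81]
  6. access 87: HIT. Cache (old->new): [87 81]
  7. access 87: HIT. Cache (old->new): [87 81]
  8. access 87: HIT. Cache (old->new): [87 81]
  9. access 72: MISS. Cache (old->new): [87 81 72]
  10. access 87: HIT. Cache (old->new): [87 81 72]
  11. access 72: HIT. Cache (old->new): [87 81 72]
  12. access 35: MISS. Cache (old->new): [87 81 72 35]
  13. access 78: MISS. Cache (old->new): [87 81 72 35 78]
  14. access 35: HIT. Cache (old->new): [87 81 72 35 78]
  15. access 72: HIT. Cache (old->new): [87 81 72 35 78]
  16. access 35: HIT. Cache (old->new): [87 81 72 35 78]
  17. access 78: HIT. Cache (old->new): [87 81 72 35 78]
  18. access 2: MISS. Cache (old->new): [87 81 72 35 78 2]
  19. access 81: HIT. Cache (old->new): [87 81 72 35 78 2]
  20. access 81: HIT. Cache (old->new): [87 81 72 35 78 2]
  21. access 64: MISS. Cache (old->new): [87 81 72 35 78 2 64]
  22. access 87: HIT. Cache (old->new): [87 81 72 35 78 2 64]
  23. access 72: HIT. Cache (old->new): [87 81 72 35 78 2 64]
  24. access 35: HIT. Cache (old->new): [87 81 72 35 78 2 64]
  25. access 6: MISS, evict 87. Cache (old->new): [81 72 35 78 2 64 6]
Total: 17 hits, 8 misses, 1 evictions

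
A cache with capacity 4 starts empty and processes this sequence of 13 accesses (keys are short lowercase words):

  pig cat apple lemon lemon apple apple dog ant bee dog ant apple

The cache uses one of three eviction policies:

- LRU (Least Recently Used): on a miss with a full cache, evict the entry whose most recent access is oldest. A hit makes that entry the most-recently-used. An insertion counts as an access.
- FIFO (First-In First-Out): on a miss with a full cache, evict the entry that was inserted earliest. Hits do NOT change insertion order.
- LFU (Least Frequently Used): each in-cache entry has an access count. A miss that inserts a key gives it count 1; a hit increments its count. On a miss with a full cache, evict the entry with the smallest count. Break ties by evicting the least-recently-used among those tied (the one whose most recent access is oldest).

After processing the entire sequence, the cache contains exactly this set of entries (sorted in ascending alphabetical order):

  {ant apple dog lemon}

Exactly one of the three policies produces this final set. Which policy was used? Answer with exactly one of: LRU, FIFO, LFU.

Simulating under each policy and comparing final sets:
  LRU: final set = {ant apple bee dog} -> differs
  FIFO: final set = {ant apple bee dog} -> differs
  LFU: final set = {ant apple dog lemon} -> MATCHES target
Only LFU produces the target set.

Answer: LFU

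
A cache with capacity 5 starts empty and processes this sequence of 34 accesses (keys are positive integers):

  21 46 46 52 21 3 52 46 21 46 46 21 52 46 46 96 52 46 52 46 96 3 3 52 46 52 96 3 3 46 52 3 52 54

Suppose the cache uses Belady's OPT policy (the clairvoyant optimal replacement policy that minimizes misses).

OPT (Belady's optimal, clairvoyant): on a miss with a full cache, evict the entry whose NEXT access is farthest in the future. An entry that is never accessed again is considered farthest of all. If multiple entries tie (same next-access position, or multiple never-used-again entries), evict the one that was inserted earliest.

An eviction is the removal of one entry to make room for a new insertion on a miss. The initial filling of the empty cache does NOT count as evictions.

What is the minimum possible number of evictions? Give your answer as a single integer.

OPT (Belady) simulation (capacity=5):
  1. access 21: MISS. Cache: [21]
  2. access 46: MISS. Cache: [21 46]
  3. access 46: HIT. Next use of 46: step 8. Cache: [21 46]
  4. access 52: MISS. Cache: [21 46 52]
  5. access 21: HIT. Next use of 21: step 9. Cache: [21 46 52]
  6. access 3: MISS. Cache: [21 46 52 3]
  7. access 52: HIT. Next use of 52: step 13. Cache: [21 46 52 3]
  8. access 46: HIT. Next use of 46: step 10. Cache: [21 46 52 3]
  9. access 21: HIT. Next use of 21: step 12. Cache: [21 46 52 3]
  10. access 46: HIT. Next use of 46: step 11. Cache: [21 46 52 3]
  11. access 46: HIT. Next use of 46: step 14. Cache: [21 46 52 3]
  12. access 21: HIT. Next use of 21: never. Cache: [21 46 52 3]
  13. access 52: HIT. Next use of 52: step 17. Cache: [21 46 52 3]
  14. access 46: HIT. Next use of 46: step 15. Cache: [21 46 52 3]
  15. access 46: HIT. Next use of 46: step 18. Cache: [21 46 52 3]
  16. access 96: MISS. Cache: [21 46 52 3 96]
  17. access 52: HIT. Next use of 52: step 19. Cache: [21 46 52 3 96]
  18. access 46: HIT. Next use of 46: step 20. Cache: [21 46 52 3 96]
  19. access 52: HIT. Next use of 52: step 24. Cache: [21 46 52 3 96]
  20. access 46: HIT. Next use of 46: step 25. Cache: [21 46 52 3 96]
  21. access 96: HIT. Next use of 96: step 27. Cache: [21 46 52 3 96]
  22. access 3: HIT. Next use of 3: step 23. Cache: [21 46 52 3 96]
  23. access 3: HIT. Next use of 3: step 28. Cache: [21 46 52 3 96]
  24. access 52: HIT. Next use of 52: step 26. Cache: [21 46 52 3 96]
  25. access 46: HIT. Next use of 46: step 30. Cache: [21 46 52 3 96]
  26. access 52: HIT. Next use of 52: step 31. Cache: [21 46 52 3 96]
  27. access 96: HIT. Next use of 96: never. Cache: [21 46 52 3 96]
  28. access 3: HIT. Next use of 3: step 29. Cache: [21 46 52 3 96]
  29. access 3: HIT. Next use of 3: step 32. Cache: [21 46 52 3 96]
  30. access 46: HIT. Next use of 46: never. Cache: [21 46 52 3 96]
  31. access 52: HIT. Next use of 52: step 33. Cache: [21 46 52 3 96]
  32. access 3: HIT. Next use of 3: never. Cache: [21 46 52 3 96]
  33. access 52: HIT. Next use of 52: never. Cache: [21 46 52 3 96]
  34. access 54: MISS, evict 21 (next use: never). Cache: [46 52 3 96 54]
Total: 28 hits, 6 misses, 1 evictions

Answer: 1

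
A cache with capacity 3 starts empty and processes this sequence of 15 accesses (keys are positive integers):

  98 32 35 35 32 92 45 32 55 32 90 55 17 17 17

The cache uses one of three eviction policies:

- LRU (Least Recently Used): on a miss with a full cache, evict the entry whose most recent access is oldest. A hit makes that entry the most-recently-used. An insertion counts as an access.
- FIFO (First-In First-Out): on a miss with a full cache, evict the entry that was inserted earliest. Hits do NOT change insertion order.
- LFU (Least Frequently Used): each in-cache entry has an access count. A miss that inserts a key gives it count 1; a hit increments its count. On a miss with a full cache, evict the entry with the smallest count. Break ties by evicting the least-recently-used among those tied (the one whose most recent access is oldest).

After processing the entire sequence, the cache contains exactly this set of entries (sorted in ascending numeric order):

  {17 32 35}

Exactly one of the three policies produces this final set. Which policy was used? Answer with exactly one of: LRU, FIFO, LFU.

Answer: LFU

Derivation:
Simulating under each policy and comparing final sets:
  LRU: final set = {17 55 90} -> differs
  FIFO: final set = {17 55 90} -> differs
  LFU: final set = {17 32 35} -> MATCHES target
Only LFU produces the target set.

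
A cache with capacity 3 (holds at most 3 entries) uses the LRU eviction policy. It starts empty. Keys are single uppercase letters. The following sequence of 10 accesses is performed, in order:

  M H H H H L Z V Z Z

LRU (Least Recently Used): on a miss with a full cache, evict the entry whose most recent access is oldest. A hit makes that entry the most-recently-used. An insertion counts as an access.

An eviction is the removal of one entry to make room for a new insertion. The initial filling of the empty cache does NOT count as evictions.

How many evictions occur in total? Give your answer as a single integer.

LRU simulation (capacity=3):
  1. access M: MISS. Cache (LRU->MRU): [M]
  2. access H: MISS. Cache (LRU->MRU): [M H]
  3. access H: HIT. Cache (LRU->MRU): [M H]
  4. access H: HIT. Cache (LRU->MRU): [M H]
  5. access H: HIT. Cache (LRU->MRU): [M H]
  6. access L: MISS. Cache (LRU->MRU): [M H L]
  7. access Z: MISS, evict M. Cache (LRU->MRU): [H L Z]
  8. access V: MISS, evict H. Cache (LRU->MRU): [L Z V]
  9. access Z: HIT. Cache (LRU->MRU): [L V Z]
  10. access Z: HIT. Cache (LRU->MRU): [L V Z]
Total: 5 hits, 5 misses, 2 evictions

Answer: 2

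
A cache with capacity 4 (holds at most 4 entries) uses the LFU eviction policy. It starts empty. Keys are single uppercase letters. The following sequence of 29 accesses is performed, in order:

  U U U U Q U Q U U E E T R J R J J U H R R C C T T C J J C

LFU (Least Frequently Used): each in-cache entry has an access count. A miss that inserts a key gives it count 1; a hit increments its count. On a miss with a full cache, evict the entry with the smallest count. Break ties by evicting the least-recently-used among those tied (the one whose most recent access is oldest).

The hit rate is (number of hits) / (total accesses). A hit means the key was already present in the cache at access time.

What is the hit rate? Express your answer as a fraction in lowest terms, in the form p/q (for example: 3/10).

Answer: 16/29

Derivation:
LFU simulation (capacity=4):
  1. access U: MISS. Cache: [U(c=1)]
  2. access U: HIT, count now 2. Cache: [U(c=2)]
  3. access U: HIT, count now 3. Cache: [U(c=3)]
  4. access U: HIT, count now 4. Cache: [U(c=4)]
  5. access Q: MISS. Cache: [Q(c=1) U(c=4)]
  6. access U: HIT, count now 5. Cache: [Q(c=1) U(c=5)]
  7. access Q: HIT, count now 2. Cache: [Q(c=2) U(c=5)]
  8. access U: HIT, count now 6. Cache: [Q(c=2) U(c=6)]
  9. access U: HIT, count now 7. Cache: [Q(c=2) U(c=7)]
  10. access E: MISS. Cache: [E(c=1) Q(c=2) U(c=7)]
  11. access E: HIT, count now 2. Cache: [Q(c=2) E(c=2) U(c=7)]
  12. access T: MISS. Cache: [T(c=1) Q(c=2) E(c=2) U(c=7)]
  13. access R: MISS, evict T(c=1). Cache: [R(c=1) Q(c=2) E(c=2) U(c=7)]
  14. access J: MISS, evict R(c=1). Cache: [J(c=1) Q(c=2) E(c=2) U(c=7)]
  15. access R: MISS, evict J(c=1). Cache: [R(c=1) Q(c=2) E(c=2) U(c=7)]
  16. access J: MISS, evict R(c=1). Cache: [J(c=1) Q(c=2) E(c=2) U(c=7)]
  17. access J: HIT, count now 2. Cache: [Q(c=2) E(c=2) J(c=2) U(c=7)]
  18. access U: HIT, count now 8. Cache: [Q(c=2) E(c=2) J(c=2) U(c=8)]
  19. access H: MISS, evict Q(c=2). Cache: [H(c=1) E(c=2) J(c=2) U(c=8)]
  20. access R: MISS, evict H(c=1). Cache: [R(c=1) E(c=2) J(c=2) U(c=8)]
  21. access R: HIT, count now 2. Cache: [E(c=2) J(c=2) R(c=2) U(c=8)]
  22. access C: MISS, evict E(c=2). Cache: [C(c=1) J(c=2) R(c=2) U(c=8)]
  23. access C: HIT, count now 2. Cache: [J(c=2) R(c=2) C(c=2) U(c=8)]
  24. access T: MISS, evict J(c=2). Cache: [T(c=1) R(c=2) C(c=2) U(c=8)]
  25. access T: HIT, count now 2. Cache: [R(c=2) C(c=2) T(c=2) U(c=8)]
  26. access C: HIT, count now 3. Cache: [R(c=2) T(c=2) C(c=3) U(c=8)]
  27. access J: MISS, evict R(c=2). Cache: [J(c=1) T(c=2) C(c=3) U(c=8)]
  28. access J: HIT, count now 2. Cache: [T(c=2) J(c=2) C(c=3) U(c=8)]
  29. access C: HIT, count now 4. Cache: [T(c=2) J(c=2) C(c=4) U(c=8)]
Total: 16 hits, 13 misses, 9 evictions

Hit rate = 16/29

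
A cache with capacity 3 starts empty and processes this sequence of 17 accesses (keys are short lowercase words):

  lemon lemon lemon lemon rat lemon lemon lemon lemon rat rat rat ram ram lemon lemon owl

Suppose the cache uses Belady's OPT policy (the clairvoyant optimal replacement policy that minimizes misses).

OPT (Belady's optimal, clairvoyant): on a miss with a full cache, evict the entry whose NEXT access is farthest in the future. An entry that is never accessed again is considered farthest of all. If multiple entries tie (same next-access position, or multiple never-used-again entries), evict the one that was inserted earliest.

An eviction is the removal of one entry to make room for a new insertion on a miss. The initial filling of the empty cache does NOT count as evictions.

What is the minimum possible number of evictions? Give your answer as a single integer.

Answer: 1

Derivation:
OPT (Belady) simulation (capacity=3):
  1. access lemon: MISS. Cache: [lemon]
  2. access lemon: HIT. Next use of lemon: step 3. Cache: [lemon]
  3. access lemon: HIT. Next use of lemon: step 4. Cache: [lemon]
  4. access lemon: HIT. Next use of lemon: step 6. Cache: [lemon]
  5. access rat: MISS. Cache: [lemon rat]
  6. access lemon: HIT. Next use of lemon: step 7. Cache: [lemon rat]
  7. access lemon: HIT. Next use of lemon: step 8. Cache: [lemon rat]
  8. access lemon: HIT. Next use of lemon: step 9. Cache: [lemon rat]
  9. access lemon: HIT. Next use of lemon: step 15. Cache: [lemon rat]
  10. access rat: HIT. Next use of rat: step 11. Cache: [lemon rat]
  11. access rat: HIT. Next use of rat: step 12. Cache: [lemon rat]
  12. access rat: HIT. Next use of rat: never. Cache: [lemon rat]
  13. access ram: MISS. Cache: [lemon rat ram]
  14. access ram: HIT. Next use of ram: never. Cache: [lemon rat ram]
  15. access lemon: HIT. Next use of lemon: step 16. Cache: [lemon rat ram]
  16. access lemon: HIT. Next use of lemon: never. Cache: [lemon rat ram]
  17. access owl: MISS, evict lemon (next use: never). Cache: [rat ram owl]
Total: 13 hits, 4 misses, 1 evictions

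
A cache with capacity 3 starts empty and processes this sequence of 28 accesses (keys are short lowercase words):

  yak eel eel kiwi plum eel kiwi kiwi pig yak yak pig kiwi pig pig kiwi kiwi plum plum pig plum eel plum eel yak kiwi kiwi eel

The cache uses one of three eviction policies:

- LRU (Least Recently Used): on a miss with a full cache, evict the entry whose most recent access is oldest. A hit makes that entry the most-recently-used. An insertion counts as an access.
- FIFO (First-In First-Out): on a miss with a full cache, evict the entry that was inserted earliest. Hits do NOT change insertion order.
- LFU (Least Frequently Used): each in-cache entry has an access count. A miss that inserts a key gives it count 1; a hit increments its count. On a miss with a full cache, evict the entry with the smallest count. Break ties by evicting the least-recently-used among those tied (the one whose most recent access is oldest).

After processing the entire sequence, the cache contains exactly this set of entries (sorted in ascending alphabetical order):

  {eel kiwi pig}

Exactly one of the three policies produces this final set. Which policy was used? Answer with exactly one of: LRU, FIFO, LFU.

Answer: LFU

Derivation:
Simulating under each policy and comparing final sets:
  LRU: final set = {eel kiwi yak} -> differs
  FIFO: final set = {eel kiwi yak} -> differs
  LFU: final set = {eel kiwi pig} -> MATCHES target
Only LFU produces the target set.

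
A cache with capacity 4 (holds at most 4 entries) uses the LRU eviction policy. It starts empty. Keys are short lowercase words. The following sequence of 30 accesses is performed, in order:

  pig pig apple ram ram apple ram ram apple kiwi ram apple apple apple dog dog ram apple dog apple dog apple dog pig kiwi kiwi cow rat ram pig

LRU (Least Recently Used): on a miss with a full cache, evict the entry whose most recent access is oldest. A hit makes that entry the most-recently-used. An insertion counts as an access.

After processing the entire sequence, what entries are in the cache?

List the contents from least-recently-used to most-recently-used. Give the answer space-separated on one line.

LRU simulation (capacity=4):
  1. access pig: MISS. Cache (LRU->MRU): [pig]
  2. access pig: HIT. Cache (LRU->MRU): [pig]
  3. access apple: MISS. Cache (LRU->MRU): [pig apple]
  4. access ram: MISS. Cache (LRU->MRU): [pig apple ram]
  5. access ram: HIT. Cache (LRU->MRU): [pig apple ram]
  6. access apple: HIT. Cache (LRU->MRU): [pig ram apple]
  7. access ram: HIT. Cache (LRU->MRU): [pig apple ram]
  8. access ram: HIT. Cache (LRU->MRU): [pig apple ram]
  9. access apple: HIT. Cache (LRU->MRU): [pig ram apple]
  10. access kiwi: MISS. Cache (LRU->MRU): [pig ram apple kiwi]
  11. access ram: HIT. Cache (LRU->MRU): [pig apple kiwi ram]
  12. access apple: HIT. Cache (LRU->MRU): [pig kiwi ram apple]
  13. access apple: HIT. Cache (LRU->MRU): [pig kiwi ram apple]
  14. access apple: HIT. Cache (LRU->MRU): [pig kiwi ram apple]
  15. access dog: MISS, evict pig. Cache (LRU->MRU): [kiwi ram apple dog]
  16. access dog: HIT. Cache (LRU->MRU): [kiwi ram apple dog]
  17. access ram: HIT. Cache (LRU->MRU): [kiwi apple dog ram]
  18. access apple: HIT. Cache (LRU->MRU): [kiwi dog ram apple]
  19. access dog: HIT. Cache (LRU->MRU): [kiwi ram apple dog]
  20. access apple: HIT. Cache (LRU->MRU): [kiwi ram dog apple]
  21. access dog: HIT. Cache (LRU->MRU): [kiwi ram apple dog]
  22. access apple: HIT. Cache (LRU->MRU): [kiwi ram dog apple]
  23. access dog: HIT. Cache (LRU->MRU): [kiwi ram apple dog]
  24. access pig: MISS, evict kiwi. Cache (LRU->MRU): [ram apple dog pig]
  25. access kiwi: MISS, evict ram. Cache (LRU->MRU): [apple dog pig kiwi]
  26. access kiwi: HIT. Cache (LRU->MRU): [apple dog pig kiwi]
  27. access cow: MISS, evict apple. Cache (LRU->MRU): [dog pig kiwi cow]
  28. access rat: MISS, evict dog. Cache (LRU->MRU): [pig kiwi cow rat]
  29. access ram: MISS, evict pig. Cache (LRU->MRU): [kiwi cow rat ram]
  30. access pig: MISS, evict kiwi. Cache (LRU->MRU): [cow rat ram pig]
Total: 19 hits, 11 misses, 7 evictions

Answer: cow rat ram pig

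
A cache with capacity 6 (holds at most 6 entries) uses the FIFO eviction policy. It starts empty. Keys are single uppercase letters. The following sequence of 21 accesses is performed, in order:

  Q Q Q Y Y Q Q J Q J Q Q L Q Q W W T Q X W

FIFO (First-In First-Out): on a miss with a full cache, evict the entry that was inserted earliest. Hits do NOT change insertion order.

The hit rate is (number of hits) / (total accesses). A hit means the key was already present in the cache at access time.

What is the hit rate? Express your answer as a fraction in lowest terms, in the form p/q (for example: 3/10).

Answer: 2/3

Derivation:
FIFO simulation (capacity=6):
  1. access Q: MISS. Cache (old->new): [Q]
  2. access Q: HIT. Cache (old->new): [Q]
  3. access Q: HIT. Cache (old->new): [Q]
  4. access Y: MISS. Cache (old->new): [Q Y]
  5. access Y: HIT. Cache (old->new): [Q Y]
  6. access Q: HIT. Cache (old->new): [Q Y]
  7. access Q: HIT. Cache (old->new): [Q Y]
  8. access J: MISS. Cache (old->new): [Q Y J]
  9. access Q: HIT. Cache (old->new): [Q Y J]
  10. access J: HIT. Cache (old->new): [Q Y J]
  11. access Q: HIT. Cache (old->new): [Q Y J]
  12. access Q: HIT. Cache (old->new): [Q Y J]
  13. access L: MISS. Cache (old->new): [Q Y J L]
  14. access Q: HIT. Cache (old->new): [Q Y J L]
  15. access Q: HIT. Cache (old->new): [Q Y J L]
  16. access W: MISS. Cache (old->new): [Q Y J L W]
  17. access W: HIT. Cache (old->new): [Q Y J L W]
  18. access T: MISS. Cache (old->new): [Q Y J L W T]
  19. access Q: HIT. Cache (old->new): [Q Y J L W T]
  20. access X: MISS, evict Q. Cache (old->new): [Y J L W T X]
  21. access W: HIT. Cache (old->new): [Y J L W T X]
Total: 14 hits, 7 misses, 1 evictions

Hit rate = 14/21 = 2/3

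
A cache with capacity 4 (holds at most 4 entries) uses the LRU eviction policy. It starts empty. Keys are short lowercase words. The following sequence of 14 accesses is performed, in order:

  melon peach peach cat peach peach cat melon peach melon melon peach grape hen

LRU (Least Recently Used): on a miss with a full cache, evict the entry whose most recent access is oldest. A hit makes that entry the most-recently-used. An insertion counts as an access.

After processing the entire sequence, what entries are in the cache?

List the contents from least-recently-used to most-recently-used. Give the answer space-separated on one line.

LRU simulation (capacity=4):
  1. access melon: MISS. Cache (LRU->MRU): [melon]
  2. access peach: MISS. Cache (LRU->MRU): [melon peach]
  3. access peach: HIT. Cache (LRU->MRU): [melon peach]
  4. access cat: MISS. Cache (LRU->MRU): [melon peach cat]
  5. access peach: HIT. Cache (LRU->MRU): [melon cat peach]
  6. access peach: HIT. Cache (LRU->MRU): [melon cat peach]
  7. access cat: HIT. Cache (LRU->MRU): [melon peach cat]
  8. access melon: HIT. Cache (LRU->MRU): [peach cat melon]
  9. access peach: HIT. Cache (LRU->MRU): [cat melon peach]
  10. access melon: HIT. Cache (LRU->MRU): [cat peach melon]
  11. access melon: HIT. Cache (LRU->MRU): [cat peach melon]
  12. access peach: HIT. Cache (LRU->MRU): [cat melon peach]
  13. access grape: MISS. Cache (LRU->MRU): [cat melon peach grape]
  14. access hen: MISS, evict cat. Cache (LRU->MRU): [melon peach grape hen]
Total: 9 hits, 5 misses, 1 evictions

Answer: melon peach grape hen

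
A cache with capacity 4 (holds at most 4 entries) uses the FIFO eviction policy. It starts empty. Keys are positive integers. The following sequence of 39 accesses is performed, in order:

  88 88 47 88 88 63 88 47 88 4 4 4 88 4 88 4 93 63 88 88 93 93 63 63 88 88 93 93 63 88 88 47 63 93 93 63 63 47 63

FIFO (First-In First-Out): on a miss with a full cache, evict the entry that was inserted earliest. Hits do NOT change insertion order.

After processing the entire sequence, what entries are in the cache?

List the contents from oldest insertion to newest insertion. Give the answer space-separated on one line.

FIFO simulation (capacity=4):
  1. access 88: MISS. Cache (old->new): [88]
  2. access 88: HIT. Cache (old->new): [88]
  3. access 47: MISS. Cache (old->new): [88 47]
  4. access 88: HIT. Cache (old->new): [88 47]
  5. access 88: HIT. Cache (old->new): [88 47]
  6. access 63: MISS. Cache (old->new): [88 47 63]
  7. access 88: HIT. Cache (old->new): [88 47 63]
  8. access 47: HIT. Cache (old->new): [88 47 63]
  9. access 88: HIT. Cache (old->new): [88 47 63]
  10. access 4: MISS. Cache (old->new): [88 47 63 4]
  11. access 4: HIT. Cache (old->new): [88 47 63 4]
  12. access 4: HIT. Cache (old->new): [88 47 63 4]
  13. access 88: HIT. Cache (old->new): [88 47 63 4]
  14. access 4: HIT. Cache (old->new): [88 47 63 4]
  15. access 88: HIT. Cache (old->new): [88 47 63 4]
  16. access 4: HIT. Cache (old->new): [88 47 63 4]
  17. access 93: MISS, evict 88. Cache (old->new): [47 63 4 93]
  18. access 63: HIT. Cache (old->new): [47 63 4 93]
  19. access 88: MISS, evict 47. Cache (old->new): [63 4 93 88]
  20. access 88: HIT. Cache (old->new): [63 4 93 88]
  21. access 93: HIT. Cache (old->new): [63 4 93 88]
  22. access 93: HIT. Cache (old->new): [63 4 93 88]
  23. access 63: HIT. Cache (old->new): [63 4 93 88]
  24. access 63: HIT. Cache (old->new): [63 4 93 88]
  25. access 88: HIT. Cache (old->new): [63 4 93 88]
  26. access 88: HIT. Cache (old->new): [63 4 93 88]
  27. access 93: HIT. Cache (old->new): [63 4 93 88]
  28. access 93: HIT. Cache (old->new): [63 4 93 88]
  29. access 63: HIT. Cache (old->new): [63 4 93 88]
  30. access 88: HIT. Cache (old->new): [63 4 93 88]
  31. access 88: HIT. Cache (old->new): [63 4 93 88]
  32. access 47: MISS, evict 63. Cache (old->new): [4 93 88 47]
  33. access 63: MISS, evict 4. Cache (old->new): [93 88 47 63]
  34. access 93: HIT. Cache (old->new): [93 88 47 63]
  35. access 93: HIT. Cache (old->new): [93 88 47 63]
  36. access 63: HIT. Cache (old->new): [93 88 47 63]
  37. access 63: HIT. Cache (old->new): [93 88 47 63]
  38. access 47: HIT. Cache (old->new): [93 88 47 63]
  39. access 63: HIT. Cache (old->new): [93 88 47 63]
Total: 31 hits, 8 misses, 4 evictions

Answer: 93 88 47 63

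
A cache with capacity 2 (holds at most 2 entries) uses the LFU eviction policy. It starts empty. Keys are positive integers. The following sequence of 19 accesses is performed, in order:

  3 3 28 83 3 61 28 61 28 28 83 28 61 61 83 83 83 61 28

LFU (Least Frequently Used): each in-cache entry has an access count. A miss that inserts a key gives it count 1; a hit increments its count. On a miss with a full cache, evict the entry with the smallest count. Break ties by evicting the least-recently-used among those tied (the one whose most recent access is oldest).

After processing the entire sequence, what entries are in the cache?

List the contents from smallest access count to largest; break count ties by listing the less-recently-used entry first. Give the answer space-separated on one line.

Answer: 28 83

Derivation:
LFU simulation (capacity=2):
  1. access 3: MISS. Cache: [3(c=1)]
  2. access 3: HIT, count now 2. Cache: [3(c=2)]
  3. access 28: MISS. Cache: [28(c=1) 3(c=2)]
  4. access 83: MISS, evict 28(c=1). Cache: [83(c=1) 3(c=2)]
  5. access 3: HIT, count now 3. Cache: [83(c=1) 3(c=3)]
  6. access 61: MISS, evict 83(c=1). Cache: [61(c=1) 3(c=3)]
  7. access 28: MISS, evict 61(c=1). Cache: [28(c=1) 3(c=3)]
  8. access 61: MISS, evict 28(c=1). Cache: [61(c=1) 3(c=3)]
  9. access 28: MISS, evict 61(c=1). Cache: [28(c=1) 3(c=3)]
  10. access 28: HIT, count now 2. Cache: [28(c=2) 3(c=3)]
  11. access 83: MISS, evict 28(c=2). Cache: [83(c=1) 3(c=3)]
  12. access 28: MISS, evict 83(c=1). Cache: [28(c=1) 3(c=3)]
  13. access 61: MISS, evict 28(c=1). Cache: [61(c=1) 3(c=3)]
  14. access 61: HIT, count now 2. Cache: [61(c=2) 3(c=3)]
  15. access 83: MISS, evict 61(c=2). Cache: [83(c=1) 3(c=3)]
  16. access 83: HIT, count now 2. Cache: [83(c=2) 3(c=3)]
  17. access 83: HIT, count now 3. Cache: [3(c=3) 83(c=3)]
  18. access 61: MISS, evict 3(c=3). Cache: [61(c=1) 83(c=3)]
  19. access 28: MISS, evict 61(c=1). Cache: [28(c=1) 83(c=3)]
Total: 6 hits, 13 misses, 11 evictions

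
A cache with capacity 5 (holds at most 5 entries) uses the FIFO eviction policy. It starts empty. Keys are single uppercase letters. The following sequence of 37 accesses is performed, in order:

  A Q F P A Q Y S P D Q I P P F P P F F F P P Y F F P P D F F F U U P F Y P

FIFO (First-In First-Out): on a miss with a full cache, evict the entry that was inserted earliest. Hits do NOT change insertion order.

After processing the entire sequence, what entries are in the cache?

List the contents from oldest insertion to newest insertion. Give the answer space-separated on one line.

FIFO simulation (capacity=5):
  1. access A: MISS. Cache (old->new): [A]
  2. access Q: MISS. Cache (old->new): [A Q]
  3. access F: MISS. Cache (old->new): [A Q F]
  4. access P: MISS. Cache (old->new): [A Q F P]
  5. access A: HIT. Cache (old->new): [A Q F P]
  6. access Q: HIT. Cache (old->new): [A Q F P]
  7. access Y: MISS. Cache (old->new): [A Q F P Y]
  8. access S: MISS, evict A. Cache (old->new): [Q F P Y S]
  9. access P: HIT. Cache (old->new): [Q F P Y S]
  10. access D: MISS, evict Q. Cache (old->new): [F P Y S D]
  11. access Q: MISS, evict F. Cache (old->new): [P Y S D Q]
  12. access I: MISS, evict P. Cache (old->new): [Y S D Q I]
  13. access P: MISS, evict Y. Cache (old->new): [S D Q I P]
  14. access P: HIT. Cache (old->new): [S D Q I P]
  15. access F: MISS, evict S. Cache (old->new): [D Q I P F]
  16. access P: HIT. Cache (old->new): [D Q I P F]
  17. access P: HIT. Cache (old->new): [D Q I P F]
  18. access F: HIT. Cache (old->new): [D Q I P F]
  19. access F: HIT. Cache (old->new): [D Q I P F]
  20. access F: HIT. Cache (old->new): [D Q I P F]
  21. access P: HIT. Cache (old->new): [D Q I P F]
  22. access P: HIT. Cache (old->new): [D Q I P F]
  23. access Y: MISS, evict D. Cache (old->new): [Q I P F Y]
  24. access F: HIT. Cache (old->new): [Q I P F Y]
  25. access F: HIT. Cache (old->new): [Q I P F Y]
  26. access P: HIT. Cache (old->new): [Q I P F Y]
  27. access P: HIT. Cache (old->new): [Q I P F Y]
  28. access D: MISS, evict Q. Cache (old->new): [I P F Y D]
  29. access F: HIT. Cache (old->new): [I P F Y D]
  30. access F: HIT. Cache (old->new): [I P F Y D]
  31. access F: HIT. Cache (old->new): [I P F Y D]
  32. access U: MISS, evict I. Cache (old->new): [P F Y D U]
  33. access U: HIT. Cache (old->new): [P F Y D U]
  34. access P: HIT. Cache (old->new): [P F Y D U]
  35. access F: HIT. Cache (old->new): [P F Y D U]
  36. access Y: HIT. Cache (old->new): [P F Y D U]
  37. access P: HIT. Cache (old->new): [P F Y D U]
Total: 23 hits, 14 misses, 9 evictions

Answer: P F Y D U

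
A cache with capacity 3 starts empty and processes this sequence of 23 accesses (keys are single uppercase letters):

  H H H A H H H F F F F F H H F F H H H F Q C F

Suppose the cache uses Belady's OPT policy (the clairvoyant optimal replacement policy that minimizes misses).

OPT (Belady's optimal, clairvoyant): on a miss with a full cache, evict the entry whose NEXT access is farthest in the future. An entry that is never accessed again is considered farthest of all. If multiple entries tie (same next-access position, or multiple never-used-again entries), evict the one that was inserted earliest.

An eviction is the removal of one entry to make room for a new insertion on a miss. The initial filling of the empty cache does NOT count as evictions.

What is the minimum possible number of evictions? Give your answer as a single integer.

Answer: 2

Derivation:
OPT (Belady) simulation (capacity=3):
  1. access H: MISS. Cache: [H]
  2. access H: HIT. Next use of H: step 3. Cache: [H]
  3. access H: HIT. Next use of H: step 5. Cache: [H]
  4. access A: MISS. Cache: [H A]
  5. access H: HIT. Next use of H: step 6. Cache: [H A]
  6. access H: HIT. Next use of H: step 7. Cache: [H A]
  7. access H: HIT. Next use of H: step 13. Cache: [H A]
  8. access F: MISS. Cache: [H A F]
  9. access F: HIT. Next use of F: step 10. Cache: [H A F]
  10. access F: HIT. Next use of F: step 11. Cache: [H A F]
  11. access F: HIT. Next use of F: step 12. Cache: [H A F]
  12. access F: HIT. Next use of F: step 15. Cache: [H A F]
  13. access H: HIT. Next use of H: step 14. Cache: [H A F]
  14. access H: HIT. Next use of H: step 17. Cache: [H A F]
  15. access F: HIT. Next use of F: step 16. Cache: [H A F]
  16. access F: HIT. Next use of F: step 20. Cache: [H A F]
  17. access H: HIT. Next use of H: step 18. Cache: [H A F]
  18. access H: HIT. Next use of H: step 19. Cache: [H A F]
  19. access H: HIT. Next use of H: never. Cache: [H A F]
  20. access F: HIT. Next use of F: step 23. Cache: [H A F]
  21. access Q: MISS, evict H (next use: never). Cache: [A F Q]
  22. access C: MISS, evict A (next use: never). Cache: [F Q C]
  23. access F: HIT. Next use of F: never. Cache: [F Q C]
Total: 18 hits, 5 misses, 2 evictions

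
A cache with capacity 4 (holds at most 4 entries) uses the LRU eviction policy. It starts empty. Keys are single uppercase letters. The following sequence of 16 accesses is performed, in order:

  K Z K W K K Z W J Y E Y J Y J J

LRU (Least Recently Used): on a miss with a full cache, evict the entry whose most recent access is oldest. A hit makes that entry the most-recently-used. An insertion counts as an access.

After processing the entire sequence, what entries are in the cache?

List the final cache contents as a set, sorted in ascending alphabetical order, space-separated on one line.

LRU simulation (capacity=4):
  1. access K: MISS. Cache (LRU->MRU): [K]
  2. access Z: MISS. Cache (LRU->MRU): [K Z]
  3. access K: HIT. Cache (LRU->MRU): [Z K]
  4. access W: MISS. Cache (LRU->MRU): [Z K W]
  5. access K: HIT. Cache (LRU->MRU): [Z W K]
  6. access K: HIT. Cache (LRU->MRU): [Z W K]
  7. access Z: HIT. Cache (LRU->MRU): [W K Z]
  8. access W: HIT. Cache (LRU->MRU): [K Z W]
  9. access J: MISS. Cache (LRU->MRU): [K Z W J]
  10. access Y: MISS, evict K. Cache (LRU->MRU): [Z W J Y]
  11. access E: MISS, evict Z. Cache (LRU->MRU): [W J Y E]
  12. access Y: HIT. Cache (LRU->MRU): [W J E Y]
  13. access J: HIT. Cache (LRU->MRU): [W E Y J]
  14. access Y: HIT. Cache (LRU->MRU): [W E J Y]
  15. access J: HIT. Cache (LRU->MRU): [W E Y J]
  16. access J: HIT. Cache (LRU->MRU): [W E Y J]
Total: 10 hits, 6 misses, 2 evictions

Answer: E J W Y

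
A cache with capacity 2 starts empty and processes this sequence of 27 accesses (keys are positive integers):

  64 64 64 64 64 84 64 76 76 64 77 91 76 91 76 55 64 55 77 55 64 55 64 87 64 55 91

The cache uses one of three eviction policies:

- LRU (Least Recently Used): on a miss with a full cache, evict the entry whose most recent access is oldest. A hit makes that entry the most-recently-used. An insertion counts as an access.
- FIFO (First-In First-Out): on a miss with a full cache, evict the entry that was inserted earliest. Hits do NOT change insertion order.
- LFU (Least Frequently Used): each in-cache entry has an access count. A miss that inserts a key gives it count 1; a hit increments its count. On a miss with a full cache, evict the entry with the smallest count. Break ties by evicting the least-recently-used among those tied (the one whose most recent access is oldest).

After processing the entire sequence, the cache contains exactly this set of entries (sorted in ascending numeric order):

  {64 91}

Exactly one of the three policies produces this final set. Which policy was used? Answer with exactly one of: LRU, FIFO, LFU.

Answer: LFU

Derivation:
Simulating under each policy and comparing final sets:
  LRU: final set = {55 91} -> differs
  FIFO: final set = {55 91} -> differs
  LFU: final set = {64 91} -> MATCHES target
Only LFU produces the target set.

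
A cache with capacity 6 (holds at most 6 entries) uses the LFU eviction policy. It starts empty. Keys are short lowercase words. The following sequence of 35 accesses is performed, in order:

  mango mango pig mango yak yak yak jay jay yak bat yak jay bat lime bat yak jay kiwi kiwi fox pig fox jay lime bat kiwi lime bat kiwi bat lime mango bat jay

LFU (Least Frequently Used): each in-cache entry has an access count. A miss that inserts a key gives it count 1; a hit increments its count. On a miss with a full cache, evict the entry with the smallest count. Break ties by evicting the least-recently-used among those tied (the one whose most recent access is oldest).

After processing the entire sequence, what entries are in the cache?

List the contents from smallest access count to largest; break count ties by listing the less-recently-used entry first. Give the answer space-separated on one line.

Answer: lime kiwi mango yak jay bat

Derivation:
LFU simulation (capacity=6):
  1. access mango: MISS. Cache: [mango(c=1)]
  2. access mango: HIT, count now 2. Cache: [mango(c=2)]
  3. access pig: MISS. Cache: [pig(c=1) mango(c=2)]
  4. access mango: HIT, count now 3. Cache: [pig(c=1) mango(c=3)]
  5. access yak: MISS. Cache: [pig(c=1) yak(c=1) mango(c=3)]
  6. access yak: HIT, count now 2. Cache: [pig(c=1) yak(c=2) mango(c=3)]
  7. access yak: HIT, count now 3. Cache: [pig(c=1) mango(c=3) yak(c=3)]
  8. access jay: MISS. Cache: [pig(c=1) jay(c=1) mango(c=3) yak(c=3)]
  9. access jay: HIT, count now 2. Cache: [pig(c=1) jay(c=2) mango(c=3) yak(c=3)]
  10. access yak: HIT, count now 4. Cache: [pig(c=1) jay(c=2) mango(c=3) yak(c=4)]
  11. access bat: MISS. Cache: [pig(c=1) bat(c=1) jay(c=2) mango(c=3) yak(c=4)]
  12. access yak: HIT, count now 5. Cache: [pig(c=1) bat(c=1) jay(c=2) mango(c=3) yak(c=5)]
  13. access jay: HIT, count now 3. Cache: [pig(c=1) bat(c=1) mango(c=3) jay(c=3) yak(c=5)]
  14. access bat: HIT, count now 2. Cache: [pig(c=1) bat(c=2) mango(c=3) jay(c=3) yak(c=5)]
  15. access lime: MISS. Cache: [pig(c=1) lime(c=1) bat(c=2) mango(c=3) jay(c=3) yak(c=5)]
  16. access bat: HIT, count now 3. Cache: [pig(c=1) lime(c=1) mango(c=3) jay(c=3) bat(c=3) yak(c=5)]
  17. access yak: HIT, count now 6. Cache: [pig(c=1) lime(c=1) mango(c=3) jay(c=3) bat(c=3) yak(c=6)]
  18. access jay: HIT, count now 4. Cache: [pig(c=1) lime(c=1) mango(c=3) bat(c=3) jay(c=4) yak(c=6)]
  19. access kiwi: MISS, evict pig(c=1). Cache: [lime(c=1) kiwi(c=1) mango(c=3) bat(c=3) jay(c=4) yak(c=6)]
  20. access kiwi: HIT, count now 2. Cache: [lime(c=1) kiwi(c=2) mango(c=3) bat(c=3) jay(c=4) yak(c=6)]
  21. access fox: MISS, evict lime(c=1). Cache: [fox(c=1) kiwi(c=2) mango(c=3) bat(c=3) jay(c=4) yak(c=6)]
  22. access pig: MISS, evict fox(c=1). Cache: [pig(c=1) kiwi(c=2) mango(c=3) bat(c=3) jay(c=4) yak(c=6)]
  23. access fox: MISS, evict pig(c=1). Cache: [fox(c=1) kiwi(c=2) mango(c=3) bat(c=3) jay(c=4) yak(c=6)]
  24. access jay: HIT, count now 5. Cache: [fox(c=1) kiwi(c=2) mango(c=3) bat(c=3) jay(c=5) yak(c=6)]
  25. access lime: MISS, evict fox(c=1). Cache: [lime(c=1) kiwi(c=2) mango(c=3) bat(c=3) jay(c=5) yak(c=6)]
  26. access bat: HIT, count now 4. Cache: [lime(c=1) kiwi(c=2) mango(c=3) bat(c=4) jay(c=5) yak(c=6)]
  27. access kiwi: HIT, count now 3. Cache: [lime(c=1) mango(c=3) kiwi(c=3) bat(c=4) jay(c=5) yak(c=6)]
  28. access lime: HIT, count now 2. Cache: [lime(c=2) mango(c=3) kiwi(c=3) bat(c=4) jay(c=5) yak(c=6)]
  29. access bat: HIT, count now 5. Cache: [lime(c=2) mango(c=3) kiwi(c=3) jay(c=5) bat(c=5) yak(c=6)]
  30. access kiwi: HIT, count now 4. Cache: [lime(c=2) mango(c=3) kiwi(c=4) jay(c=5) bat(c=5) yak(c=6)]
  31. access bat: HIT, count now 6. Cache: [lime(c=2) mango(c=3) kiwi(c=4) jay(c=5) yak(c=6) bat(c=6)]
  32. access lime: HIT, count now 3. Cache: [mango(c=3) lime(c=3) kiwi(c=4) jay(c=5) yak(c=6) bat(c=6)]
  33. access mango: HIT, count now 4. Cache: [lime(c=3) kiwi(c=4) mango(c=4) jay(c=5) yak(c=6) bat(c=6)]
  34. access bat: HIT, count now 7. Cache: [lime(c=3) kiwi(c=4) mango(c=4) jay(c=5) yak(c=6) bat(c=7)]
  35. access jay: HIT, count now 6. Cache: [lime(c=3) kiwi(c=4) mango(c=4) yak(c=6) jay(c=6) bat(c=7)]
Total: 24 hits, 11 misses, 5 evictions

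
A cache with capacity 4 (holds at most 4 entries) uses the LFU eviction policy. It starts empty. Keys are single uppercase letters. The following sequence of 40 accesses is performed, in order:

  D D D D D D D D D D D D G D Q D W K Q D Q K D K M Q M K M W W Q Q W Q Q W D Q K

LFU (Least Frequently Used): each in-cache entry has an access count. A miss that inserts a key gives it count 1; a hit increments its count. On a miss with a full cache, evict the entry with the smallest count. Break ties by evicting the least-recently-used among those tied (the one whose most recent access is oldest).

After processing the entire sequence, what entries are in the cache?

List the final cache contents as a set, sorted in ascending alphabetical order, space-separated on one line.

Answer: D K Q W

Derivation:
LFU simulation (capacity=4):
  1. access D: MISS. Cache: [D(c=1)]
  2. access D: HIT, count now 2. Cache: [D(c=2)]
  3. access D: HIT, count now 3. Cache: [D(c=3)]
  4. access D: HIT, count now 4. Cache: [D(c=4)]
  5. access D: HIT, count now 5. Cache: [D(c=5)]
  6. access D: HIT, count now 6. Cache: [D(c=6)]
  7. access D: HIT, count now 7. Cache: [D(c=7)]
  8. access D: HIT, count now 8. Cache: [D(c=8)]
  9. access D: HIT, count now 9. Cache: [D(c=9)]
  10. access D: HIT, count now 10. Cache: [D(c=10)]
  11. access D: HIT, count now 11. Cache: [D(c=11)]
  12. access D: HIT, count now 12. Cache: [D(c=12)]
  13. access G: MISS. Cache: [G(c=1) D(c=12)]
  14. access D: HIT, count now 13. Cache: [G(c=1) D(c=13)]
  15. access Q: MISS. Cache: [G(c=1) Q(c=1) D(c=13)]
  16. access D: HIT, count now 14. Cache: [G(c=1) Q(c=1) D(c=14)]
  17. access W: MISS. Cache: [G(c=1) Q(c=1) W(c=1) D(c=14)]
  18. access K: MISS, evict G(c=1). Cache: [Q(c=1) W(c=1) K(c=1) D(c=14)]
  19. access Q: HIT, count now 2. Cache: [W(c=1) K(c=1) Q(c=2) D(c=14)]
  20. access D: HIT, count now 15. Cache: [W(c=1) K(c=1) Q(c=2) D(c=15)]
  21. access Q: HIT, count now 3. Cache: [W(c=1) K(c=1) Q(c=3) D(c=15)]
  22. access K: HIT, count now 2. Cache: [W(c=1) K(c=2) Q(c=3) D(c=15)]
  23. access D: HIT, count now 16. Cache: [W(c=1) K(c=2) Q(c=3) D(c=16)]
  24. access K: HIT, count now 3. Cache: [W(c=1) Q(c=3) K(c=3) D(c=16)]
  25. access M: MISS, evict W(c=1). Cache: [M(c=1) Q(c=3) K(c=3) D(c=16)]
  26. access Q: HIT, count now 4. Cache: [M(c=1) K(c=3) Q(c=4) D(c=16)]
  27. access M: HIT, count now 2. Cache: [M(c=2) K(c=3) Q(c=4) D(c=16)]
  28. access K: HIT, count now 4. Cache: [M(c=2) Q(c=4) K(c=4) D(c=16)]
  29. access M: HIT, count now 3. Cache: [M(c=3) Q(c=4) K(c=4) D(c=16)]
  30. access W: MISS, evict M(c=3). Cache: [W(c=1) Q(c=4) K(c=4) D(c=16)]
  31. access W: HIT, count now 2. Cache: [W(c=2) Q(c=4) K(c=4) D(c=16)]
  32. access Q: HIT, count now 5. Cache: [W(c=2) K(c=4) Q(c=5) D(c=16)]
  33. access Q: HIT, count now 6. Cache: [W(c=2) K(c=4) Q(c=6) D(c=16)]
  34. access W: HIT, count now 3. Cache: [W(c=3) K(c=4) Q(c=6) D(c=16)]
  35. access Q: HIT, count now 7. Cache: [W(c=3) K(c=4) Q(c=7) D(c=16)]
  36. access Q: HIT, count now 8. Cache: [W(c=3) K(c=4) Q(c=8) D(c=16)]
  37. access W: HIT, count now 4. Cache: [K(c=4) W(c=4) Q(c=8) D(c=16)]
  38. access D: HIT, count now 17. Cache: [K(c=4) W(c=4) Q(c=8) D(c=17)]
  39. access Q: HIT, count now 9. Cache: [K(c=4) W(c=4) Q(c=9) D(c=17)]
  40. access K: HIT, count now 5. Cache: [W(c=4) K(c=5) Q(c=9) D(c=17)]
Total: 33 hits, 7 misses, 3 evictions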